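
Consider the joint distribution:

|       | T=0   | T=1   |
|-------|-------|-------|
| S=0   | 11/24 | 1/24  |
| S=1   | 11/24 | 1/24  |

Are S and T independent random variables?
Marginal P(S) (row sums):
  P(S=0) = 11/24 + 1/24 = 1/2
  P(S=1) = 11/24 + 1/24 = 1/2
Marginal P(T) (column sums):
  P(T=0) = 11/24 + 11/24 = 11/12
  P(T=1) = 1/24 + 1/24 = 1/12

S and T are independent iff P(S=i,T=j) = P(S=i)·P(T=j) for every cell.
  P(S=0)·P(T=0) = 1/2 × 11/12 = 11/24 = P(S=0,T=0) ✓
  P(S=0)·P(T=1) = 1/2 × 1/12 = 1/24 = P(S=0,T=1) ✓
  P(S=1)·P(T=0) = 1/2 × 11/12 = 11/24 = P(S=1,T=0) ✓
  P(S=1)·P(T=1) = 1/2 × 1/12 = 1/24 = P(S=1,T=1) ✓

Yes, S and T are independent: every cell factors, so I(S;T) = 0 bits.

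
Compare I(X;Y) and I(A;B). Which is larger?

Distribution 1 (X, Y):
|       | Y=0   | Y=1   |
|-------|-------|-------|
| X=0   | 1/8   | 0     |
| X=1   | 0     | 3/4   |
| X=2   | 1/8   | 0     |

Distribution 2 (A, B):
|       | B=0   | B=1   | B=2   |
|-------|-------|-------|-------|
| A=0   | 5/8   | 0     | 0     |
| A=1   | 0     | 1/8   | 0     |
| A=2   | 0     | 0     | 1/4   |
Distribution 1 (X, Y):
Marginal P(X) (row sums):
  P(X=0) = 1/8 + 0 = 1/8
  P(X=1) = 0 + 3/4 = 3/4
  P(X=2) = 1/8 + 0 = 1/8
Marginal P(Y) (column sums):
  P(Y=0) = 1/8 + 0 + 1/8 = 1/4
  P(Y=1) = 0 + 3/4 + 0 = 3/4

H(X) = -[(1/8)·log₂(1/8) + (3/4)·log₂(3/4) + (1/8)·log₂(1/8)]
  = 0.3750 + 0.3113 + 0.3750
  = 1.0613 bits
H(Y) = -[(1/4)·log₂(1/4) + (3/4)·log₂(3/4)]
  = 0.5000 + 0.3113
  = 0.8113 bits
H(X,Y) = -[(1/8)·log₂(1/8) + (3/4)·log₂(3/4) + (1/8)·log₂(1/8)]
  = 0.3750 + 0.3113 + 0.3750
  = 1.0613 bits

I(X;Y) = H(X) + H(Y) - H(X,Y)
  = 1.0613 + 0.8113 - 1.0613
  = 0.8113 bits

Distribution 2 (A, B):
Marginal P(A) (row sums):
  P(A=0) = 5/8 + 0 + 0 = 5/8
  P(A=1) = 0 + 1/8 + 0 = 1/8
  P(A=2) = 0 + 0 + 1/4 = 1/4
Marginal P(B) (column sums):
  P(B=0) = 5/8 + 0 + 0 = 5/8
  P(B=1) = 0 + 1/8 + 0 = 1/8
  P(B=2) = 0 + 0 + 1/4 = 1/4

H(A) = -[(5/8)·log₂(5/8) + (1/8)·log₂(1/8) + (1/4)·log₂(1/4)]
  = 0.4238 + 0.3750 + 0.5000
  = 1.2988 bits
H(B) = -[(5/8)·log₂(5/8) + (1/8)·log₂(1/8) + (1/4)·log₂(1/4)]
  = 0.4238 + 0.3750 + 0.5000
  = 1.2988 bits
H(A,B) = -[(5/8)·log₂(5/8) + (1/8)·log₂(1/8) + (1/4)·log₂(1/4)]
  = 0.4238 + 0.3750 + 0.5000
  = 1.2988 bits

I(A;B) = H(A) + H(B) - H(A,B)
  = 1.2988 + 1.2988 - 1.2988
  = 1.2988 bits

I(A;B) = 1.2988 bits > I(X;Y) = 0.8113 bits, so (A, B) has the higher mutual information (stronger dependence).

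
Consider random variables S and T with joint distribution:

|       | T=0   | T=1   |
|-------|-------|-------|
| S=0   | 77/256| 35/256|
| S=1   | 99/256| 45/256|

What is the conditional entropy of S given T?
Marginal P(T) (column sums):
  P(T=0) = 77/256 + 99/256 = 11/16
  P(T=1) = 35/256 + 45/256 = 5/16

H(S|T) = -Σ P(S,T)·log₂ P(S|T), where P(S|T) = P(S,T) / P(T)
  (S=0,T=0): P(S|T) = (77/256)/(11/16) = 7/16;  -(77/256)·log₂(7/16) = 0.3587
  (S=0,T=1): P(S|T) = (35/256)/(5/16) = 7/16;  -(35/256)·log₂(7/16) = 0.1631
  (S=1,T=0): P(S|T) = (99/256)/(11/16) = 9/16;  -(99/256)·log₂(9/16) = 0.3210
  (S=1,T=1): P(S|T) = (45/256)/(5/16) = 9/16;  -(45/256)·log₂(9/16) = 0.1459
H(S|T) = 0.3587 + 0.1631 + 0.3210 + 0.1459
  = 0.9887 bits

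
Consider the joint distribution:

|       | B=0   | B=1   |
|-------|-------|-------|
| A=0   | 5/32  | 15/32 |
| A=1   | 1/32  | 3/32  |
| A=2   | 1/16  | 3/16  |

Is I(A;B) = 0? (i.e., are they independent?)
Marginal P(A) (row sums):
  P(A=0) = 5/32 + 15/32 = 5/8
  P(A=1) = 1/32 + 3/32 = 1/8
  P(A=2) = 1/16 + 3/16 = 1/4
Marginal P(B) (column sums):
  P(B=0) = 5/32 + 1/32 + 1/16 = 1/4
  P(B=1) = 15/32 + 3/32 + 3/16 = 3/4

A and B are independent iff P(A=i,B=j) = P(A=i)·P(B=j) for every cell.
  P(A=0)·P(B=0) = 5/8 × 1/4 = 5/32 = P(A=0,B=0) ✓
  P(A=0)·P(B=1) = 5/8 × 3/4 = 15/32 = P(A=0,B=1) ✓
  P(A=1)·P(B=0) = 1/8 × 1/4 = 1/32 = P(A=1,B=0) ✓
  P(A=1)·P(B=1) = 1/8 × 3/4 = 3/32 = P(A=1,B=1) ✓
  P(A=2)·P(B=0) = 1/4 × 1/4 = 1/16 = P(A=2,B=0) ✓
  P(A=2)·P(B=1) = 1/4 × 3/4 = 3/16 = P(A=2,B=1) ✓

Yes, A and B are independent: every cell factors, so I(A;B) = 0 bits.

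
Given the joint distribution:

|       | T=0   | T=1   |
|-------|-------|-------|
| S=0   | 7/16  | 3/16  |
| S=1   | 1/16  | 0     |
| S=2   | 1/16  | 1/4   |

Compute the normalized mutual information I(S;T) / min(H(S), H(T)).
Marginal P(S) (row sums):
  P(S=0) = 7/16 + 3/16 = 5/8
  P(S=1) = 1/16 + 0 = 1/16
  P(S=2) = 1/16 + 1/4 = 5/16
Marginal P(T) (column sums):
  P(T=0) = 7/16 + 1/16 + 1/16 = 9/16
  P(T=1) = 3/16 + 0 + 1/4 = 7/16

H(S) = -[(5/8)·log₂(5/8) + (1/16)·log₂(1/16) + (5/16)·log₂(5/16)]
  = 0.4238 + 0.2500 + 0.5244
  = 1.1982 bits
H(T) = -[(9/16)·log₂(9/16) + (7/16)·log₂(7/16)]
  = 0.4669 + 0.5218
  = 0.9887 bits
H(S,T) = -[(7/16)·log₂(7/16) + (3/16)·log₂(3/16) + (1/16)·log₂(1/16) + (1/16)·log₂(1/16) + (1/4)·log₂(1/4)]
  = 0.5218 + 0.4528 + 0.2500 + 0.2500 + 0.5000
  = 1.9746 bits

I(S;T) = H(S) + H(T) - H(S,T)
  = 1.1982 + 0.9887 - 1.9746
  = 0.2123 bits

min(H(S), H(T)) = min(1.1982, 0.9887) = 0.9887 bits
Normalized MI = 0.2123 / 0.9887 = 0.2147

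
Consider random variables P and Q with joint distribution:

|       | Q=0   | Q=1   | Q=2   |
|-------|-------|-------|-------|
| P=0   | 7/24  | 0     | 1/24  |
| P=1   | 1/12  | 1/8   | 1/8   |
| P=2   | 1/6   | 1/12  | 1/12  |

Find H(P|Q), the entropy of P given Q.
Marginal P(Q) (column sums):
  P(Q=0) = 7/24 + 1/12 + 1/6 = 13/24
  P(Q=1) = 0 + 1/8 + 1/12 = 5/24
  P(Q=2) = 1/24 + 1/8 + 1/12 = 1/4

H(P|Q) = -Σ P(P,Q)·log₂ P(P|Q), where P(P|Q) = P(P,Q) / P(Q)
  (cells with P(P,Q) = 0 contribute 0)
  (P=0,Q=0): P(P|Q) = (7/24)/(13/24) = 7/13;  -(7/24)·log₂(7/13) = 0.2605
  (P=0,Q=2): P(P|Q) = (1/24)/(1/4) = 1/6;  -(1/24)·log₂(1/6) = 0.1077
  (P=1,Q=0): P(P|Q) = (1/12)/(13/24) = 2/13;  -(1/12)·log₂(2/13) = 0.2250
  (P=1,Q=1): P(P|Q) = (1/8)/(5/24) = 3/5;  -(1/8)·log₂(3/5) = 0.0921
  (P=1,Q=2): P(P|Q) = (1/8)/(1/4) = 1/2;  -(1/8)·log₂(1/2) = 0.1250
  (P=2,Q=0): P(P|Q) = (1/6)/(13/24) = 4/13;  -(1/6)·log₂(4/13) = 0.2834
  (P=2,Q=1): P(P|Q) = (1/12)/(5/24) = 2/5;  -(1/12)·log₂(2/5) = 0.1102
  (P=2,Q=2): P(P|Q) = (1/12)/(1/4) = 1/3;  -(1/12)·log₂(1/3) = 0.1321
H(P|Q) = 0.2605 + 0.1077 + 0.2250 + 0.0921 + 0.1250 + 0.2834 + 0.1102 + 0.1321
  = 1.3360 bits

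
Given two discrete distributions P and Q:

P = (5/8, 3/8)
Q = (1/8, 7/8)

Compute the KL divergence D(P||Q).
D(P||Q) = Σ P(i) log₂(P(i)/Q(i))
  i=0: (5/8) × log₂((5/8)/(1/8)) = (5/8) × log₂(5) = 1.4512
  i=1: (3/8) × log₂((3/8)/(7/8)) = (3/8) × log₂(3/7) = -0.4584
D(P||Q) = 1.4512 - 0.4584
  = 0.9928 bits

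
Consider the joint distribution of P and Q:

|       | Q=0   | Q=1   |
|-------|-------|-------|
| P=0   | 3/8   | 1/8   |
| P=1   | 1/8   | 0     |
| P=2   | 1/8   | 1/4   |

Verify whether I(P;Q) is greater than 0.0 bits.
Marginal P(P) (row sums):
  P(P=0) = 3/8 + 1/8 = 1/2
  P(P=1) = 1/8 + 0 = 1/8
  P(P=2) = 1/8 + 1/4 = 3/8
Marginal P(Q) (column sums):
  P(Q=0) = 3/8 + 1/8 + 1/8 = 5/8
  P(Q=1) = 1/8 + 0 + 1/4 = 3/8

H(P) = -[(1/2)·log₂(1/2) + (1/8)·log₂(1/8) + (3/8)·log₂(3/8)]
  = 0.5000 + 0.3750 + 0.5306
  = 1.4056 bits
H(Q) = -[(5/8)·log₂(5/8) + (3/8)·log₂(3/8)]
  = 0.4238 + 0.5306
  = 0.9544 bits
H(P,Q) = -[(3/8)·log₂(3/8) + (1/8)·log₂(1/8) + (1/8)·log₂(1/8) + (1/8)·log₂(1/8) + (1/4)·log₂(1/4)]
  = 0.5306 + 0.3750 + 0.3750 + 0.3750 + 0.5000
  = 2.1556 bits

I(P;Q) = H(P) + H(Q) - H(P,Q)
  = 1.4056 + 0.9544 - 2.1556
  = 0.2044 bits

Yes. I(P;Q) = 0.2044 bits, which is > 0.0 bits.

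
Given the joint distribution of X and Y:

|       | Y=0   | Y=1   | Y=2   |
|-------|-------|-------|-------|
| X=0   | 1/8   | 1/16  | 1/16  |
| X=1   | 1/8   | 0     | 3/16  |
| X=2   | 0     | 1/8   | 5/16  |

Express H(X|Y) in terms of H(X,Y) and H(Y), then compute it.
H(X|Y) = H(X,Y) - H(Y)

Marginal P(Y) (column sums):
  P(Y=0) = 1/8 + 1/8 + 0 = 1/4
  P(Y=1) = 1/16 + 0 + 1/8 = 3/16
  P(Y=2) = 1/16 + 3/16 + 5/16 = 9/16

H(X,Y) = -[(1/8)·log₂(1/8) + (1/16)·log₂(1/16) + (1/16)·log₂(1/16) + (1/8)·log₂(1/8) + (3/16)·log₂(3/16) + (1/8)·log₂(1/8) + (5/16)·log₂(5/16)]
  = 0.3750 + 0.2500 + 0.2500 + 0.3750 + 0.4528 + 0.3750 + 0.5244
  = 2.6022 bits
H(Y) = -[(1/4)·log₂(1/4) + (3/16)·log₂(3/16) + (9/16)·log₂(9/16)]
  = 0.5000 + 0.4528 + 0.4669
  = 1.4197 bits

H(X|Y) = 2.6022 - 1.4197 = 1.1825 bits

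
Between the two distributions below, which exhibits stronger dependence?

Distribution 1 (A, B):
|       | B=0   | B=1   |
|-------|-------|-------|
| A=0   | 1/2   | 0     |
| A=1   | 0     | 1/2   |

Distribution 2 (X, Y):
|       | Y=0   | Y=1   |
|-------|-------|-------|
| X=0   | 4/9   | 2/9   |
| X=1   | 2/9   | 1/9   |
Distribution 1 (A, B):
Marginal P(A) (row sums):
  P(A=0) = 1/2 + 0 = 1/2
  P(A=1) = 0 + 1/2 = 1/2
Marginal P(B) (column sums):
  P(B=0) = 1/2 + 0 = 1/2
  P(B=1) = 0 + 1/2 = 1/2

H(A) = -[(1/2)·log₂(1/2) + (1/2)·log₂(1/2)]
  = 0.5000 + 0.5000
  = 1.0000 bits
H(B) = -[(1/2)·log₂(1/2) + (1/2)·log₂(1/2)]
  = 0.5000 + 0.5000
  = 1.0000 bits
H(A,B) = -[(1/2)·log₂(1/2) + (1/2)·log₂(1/2)]
  = 0.5000 + 0.5000
  = 1.0000 bits

I(A;B) = H(A) + H(B) - H(A,B)
  = 1.0000 + 1.0000 - 1.0000
  = 1.0000 bits

Distribution 2 (X, Y):
Marginal P(X) (row sums):
  P(X=0) = 4/9 + 2/9 = 2/3
  P(X=1) = 2/9 + 1/9 = 1/3
Marginal P(Y) (column sums):
  P(Y=0) = 4/9 + 2/9 = 2/3
  P(Y=1) = 2/9 + 1/9 = 1/3

H(X) = -[(2/3)·log₂(2/3) + (1/3)·log₂(1/3)]
  = 0.3900 + 0.5283
  = 0.9183 bits
H(Y) = -[(2/3)·log₂(2/3) + (1/3)·log₂(1/3)]
  = 0.3900 + 0.5283
  = 0.9183 bits
H(X,Y) = -[(4/9)·log₂(4/9) + (2/9)·log₂(2/9) + (2/9)·log₂(2/9) + (1/9)·log₂(1/9)]
  = 0.5200 + 0.4822 + 0.4822 + 0.3522
  = 1.8366 bits

I(X;Y) = H(X) + H(Y) - H(X,Y)
  = 0.9183 + 0.9183 - 1.8366
  = 0.0000 bits

I(A;B) = 1.0000 bits > I(X;Y) = 0.0000 bits, so (A, B) has the higher mutual information (stronger dependence).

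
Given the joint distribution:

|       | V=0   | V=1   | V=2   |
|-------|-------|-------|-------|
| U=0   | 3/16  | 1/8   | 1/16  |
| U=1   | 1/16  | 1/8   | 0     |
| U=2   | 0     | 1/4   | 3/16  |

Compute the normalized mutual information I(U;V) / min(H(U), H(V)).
Marginal P(U) (row sums):
  P(U=0) = 3/16 + 1/8 + 1/16 = 3/8
  P(U=1) = 1/16 + 1/8 + 0 = 3/16
  P(U=2) = 0 + 1/4 + 3/16 = 7/16
Marginal P(V) (column sums):
  P(V=0) = 3/16 + 1/16 + 0 = 1/4
  P(V=1) = 1/8 + 1/8 + 1/4 = 1/2
  P(V=2) = 1/16 + 0 + 3/16 = 1/4

H(U) = -[(3/8)·log₂(3/8) + (3/16)·log₂(3/16) + (7/16)·log₂(7/16)]
  = 0.5306 + 0.4528 + 0.5218
  = 1.5052 bits
H(V) = -[(1/4)·log₂(1/4) + (1/2)·log₂(1/2) + (1/4)·log₂(1/4)]
  = 0.5000 + 0.5000 + 0.5000
  = 1.5000 bits
H(U,V) = -[(3/16)·log₂(3/16) + (1/8)·log₂(1/8) + (1/16)·log₂(1/16) + (1/16)·log₂(1/16) + (1/8)·log₂(1/8) + (1/4)·log₂(1/4) + (3/16)·log₂(3/16)]
  = 0.4528 + 0.3750 + 0.2500 + 0.2500 + 0.3750 + 0.5000 + 0.4528
  = 2.6556 bits

I(U;V) = H(U) + H(V) - H(U,V)
  = 1.5052 + 1.5000 - 2.6556
  = 0.3496 bits

min(H(U), H(V)) = min(1.5052, 1.5000) = 1.5000 bits
Normalized MI = 0.3496 / 1.5000 = 0.2331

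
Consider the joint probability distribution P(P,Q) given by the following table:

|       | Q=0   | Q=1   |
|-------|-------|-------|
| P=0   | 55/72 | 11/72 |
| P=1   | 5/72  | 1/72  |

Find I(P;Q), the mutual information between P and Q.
Marginal P(P) (row sums):
  P(P=0) = 55/72 + 11/72 = 11/12
  P(P=1) = 5/72 + 1/72 = 1/12
Marginal P(Q) (column sums):
  P(Q=0) = 55/72 + 5/72 = 5/6
  P(Q=1) = 11/72 + 1/72 = 1/6

H(P) = -[(11/12)·log₂(11/12) + (1/12)·log₂(1/12)]
  = 0.1151 + 0.2987
  = 0.4138 bits
H(Q) = -[(5/6)·log₂(5/6) + (1/6)·log₂(1/6)]
  = 0.2192 + 0.4308
  = 0.6500 bits
H(P,Q) = -[(55/72)·log₂(55/72) + (11/72)·log₂(11/72) + (5/72)·log₂(5/72) + (1/72)·log₂(1/72)]
  = 0.2968 + 0.4141 + 0.2672 + 0.0857
  = 1.0638 bits

I(P;Q) = H(P) + H(Q) - H(P,Q)
  = 0.4138 + 0.6500 - 1.0638
  = 0.0000 bits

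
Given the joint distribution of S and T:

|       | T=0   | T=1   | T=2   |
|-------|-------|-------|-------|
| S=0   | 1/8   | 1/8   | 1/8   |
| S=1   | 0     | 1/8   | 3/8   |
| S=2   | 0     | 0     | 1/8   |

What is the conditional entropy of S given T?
Marginal P(T) (column sums):
  P(T=0) = 1/8 + 0 + 0 = 1/8
  P(T=1) = 1/8 + 1/8 + 0 = 1/4
  P(T=2) = 1/8 + 3/8 + 1/8 = 5/8

H(S|T) = -Σ P(S,T)·log₂ P(S|T), where P(S|T) = P(S,T) / P(T)
  (cells with P(S,T) = 0 contribute 0)
  (S=0,T=0): P(S|T) = (1/8)/(1/8) = 1;  -(1/8)·log₂(1) = 0.0000
  (S=0,T=1): P(S|T) = (1/8)/(1/4) = 1/2;  -(1/8)·log₂(1/2) = 0.1250
  (S=0,T=2): P(S|T) = (1/8)/(5/8) = 1/5;  -(1/8)·log₂(1/5) = 0.2902
  (S=1,T=1): P(S|T) = (1/8)/(1/4) = 1/2;  -(1/8)·log₂(1/2) = 0.1250
  (S=1,T=2): P(S|T) = (3/8)/(5/8) = 3/5;  -(3/8)·log₂(3/5) = 0.2764
  (S=2,T=2): P(S|T) = (1/8)/(5/8) = 1/5;  -(1/8)·log₂(1/5) = 0.2902
H(S|T) = 0.0000 + 0.1250 + 0.2902 + 0.1250 + 0.2764 + 0.2902
  = 1.1068 bits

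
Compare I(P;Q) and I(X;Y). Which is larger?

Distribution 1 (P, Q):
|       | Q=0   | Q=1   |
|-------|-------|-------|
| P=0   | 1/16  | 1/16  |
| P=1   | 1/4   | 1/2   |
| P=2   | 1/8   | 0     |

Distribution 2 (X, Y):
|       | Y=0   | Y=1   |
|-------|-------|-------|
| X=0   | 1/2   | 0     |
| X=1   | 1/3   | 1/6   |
Distribution 1 (P, Q):
Marginal P(P) (row sums):
  P(P=0) = 1/16 + 1/16 = 1/8
  P(P=1) = 1/4 + 1/2 = 3/4
  P(P=2) = 1/8 + 0 = 1/8
Marginal P(Q) (column sums):
  P(Q=0) = 1/16 + 1/4 + 1/8 = 7/16
  P(Q=1) = 1/16 + 1/2 + 0 = 9/16

H(P) = -[(1/8)·log₂(1/8) + (3/4)·log₂(3/4) + (1/8)·log₂(1/8)]
  = 0.3750 + 0.3113 + 0.3750
  = 1.0613 bits
H(Q) = -[(7/16)·log₂(7/16) + (9/16)·log₂(9/16)]
  = 0.5218 + 0.4669
  = 0.9887 bits
H(P,Q) = -[(1/16)·log₂(1/16) + (1/16)·log₂(1/16) + (1/4)·log₂(1/4) + (1/2)·log₂(1/2) + (1/8)·log₂(1/8)]
  = 0.2500 + 0.2500 + 0.5000 + 0.5000 + 0.3750
  = 1.8750 bits

I(P;Q) = H(P) + H(Q) - H(P,Q)
  = 1.0613 + 0.9887 - 1.8750
  = 0.1750 bits

Distribution 2 (X, Y):
Marginal P(X) (row sums):
  P(X=0) = 1/2 + 0 = 1/2
  P(X=1) = 1/3 + 1/6 = 1/2
Marginal P(Y) (column sums):
  P(Y=0) = 1/2 + 1/3 = 5/6
  P(Y=1) = 0 + 1/6 = 1/6

H(X) = -[(1/2)·log₂(1/2) + (1/2)·log₂(1/2)]
  = 0.5000 + 0.5000
  = 1.0000 bits
H(Y) = -[(5/6)·log₂(5/6) + (1/6)·log₂(1/6)]
  = 0.2192 + 0.4308
  = 0.6500 bits
H(X,Y) = -[(1/2)·log₂(1/2) + (1/3)·log₂(1/3) + (1/6)·log₂(1/6)]
  = 0.5000 + 0.5283 + 0.4308
  = 1.4591 bits

I(X;Y) = H(X) + H(Y) - H(X,Y)
  = 1.0000 + 0.6500 - 1.4591
  = 0.1909 bits

I(X;Y) = 0.1909 bits > I(P;Q) = 0.1750 bits, so (X, Y) has the higher mutual information (stronger dependence).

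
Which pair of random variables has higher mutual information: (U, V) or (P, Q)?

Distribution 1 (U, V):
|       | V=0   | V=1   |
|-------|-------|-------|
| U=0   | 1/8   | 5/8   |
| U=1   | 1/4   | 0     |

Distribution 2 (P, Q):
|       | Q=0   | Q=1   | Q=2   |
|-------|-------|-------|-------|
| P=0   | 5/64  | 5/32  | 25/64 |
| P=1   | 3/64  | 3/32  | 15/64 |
Distribution 1 (U, V):
Marginal P(U) (row sums):
  P(U=0) = 1/8 + 5/8 = 3/4
  P(U=1) = 1/4 + 0 = 1/4
Marginal P(V) (column sums):
  P(V=0) = 1/8 + 1/4 = 3/8
  P(V=1) = 5/8 + 0 = 5/8

H(U) = -[(3/4)·log₂(3/4) + (1/4)·log₂(1/4)]
  = 0.3113 + 0.5000
  = 0.8113 bits
H(V) = -[(3/8)·log₂(3/8) + (5/8)·log₂(5/8)]
  = 0.5306 + 0.4238
  = 0.9544 bits
H(U,V) = -[(1/8)·log₂(1/8) + (5/8)·log₂(5/8) + (1/4)·log₂(1/4)]
  = 0.3750 + 0.4238 + 0.5000
  = 1.2988 bits

I(U;V) = H(U) + H(V) - H(U,V)
  = 0.8113 + 0.9544 - 1.2988
  = 0.4669 bits

Distribution 2 (P, Q):
Marginal P(P) (row sums):
  P(P=0) = 5/64 + 5/32 + 25/64 = 5/8
  P(P=1) = 3/64 + 3/32 + 15/64 = 3/8
Marginal P(Q) (column sums):
  P(Q=0) = 5/64 + 3/64 = 1/8
  P(Q=1) = 5/32 + 3/32 = 1/4
  P(Q=2) = 25/64 + 15/64 = 5/8

H(P) = -[(5/8)·log₂(5/8) + (3/8)·log₂(3/8)]
  = 0.4238 + 0.5306
  = 0.9544 bits
H(Q) = -[(1/8)·log₂(1/8) + (1/4)·log₂(1/4) + (5/8)·log₂(5/8)]
  = 0.3750 + 0.5000 + 0.4238
  = 1.2988 bits
H(P,Q) = -[(5/64)·log₂(5/64) + (5/32)·log₂(5/32) + (25/64)·log₂(25/64) + (3/64)·log₂(3/64) + (3/32)·log₂(3/32) + (15/64)·log₂(15/64)]
  = 0.2873 + 0.4184 + 0.5297 + 0.2070 + 0.3202 + 0.4906
  = 2.2532 bits

I(P;Q) = H(P) + H(Q) - H(P,Q)
  = 0.9544 + 1.2988 - 2.2532
  = 0.0000 bits

I(U;V) = 0.4669 bits > I(P;Q) = 0.0000 bits, so (U, V) has the higher mutual information (stronger dependence).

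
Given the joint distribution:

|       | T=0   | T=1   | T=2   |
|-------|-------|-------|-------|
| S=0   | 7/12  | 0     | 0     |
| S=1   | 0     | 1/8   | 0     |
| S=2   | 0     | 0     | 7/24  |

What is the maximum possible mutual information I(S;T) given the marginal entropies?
The upper bound on mutual information is I(S;T) ≤ min(H(S), H(T)).

Marginal P(S) (row sums):
  P(S=0) = 7/12 + 0 + 0 = 7/12
  P(S=1) = 0 + 1/8 + 0 = 1/8
  P(S=2) = 0 + 0 + 7/24 = 7/24
Marginal P(T) (column sums):
  P(T=0) = 7/12 + 0 + 0 = 7/12
  P(T=1) = 0 + 1/8 + 0 = 1/8
  P(T=2) = 0 + 0 + 7/24 = 7/24

H(S) = -[(7/12)·log₂(7/12) + (1/8)·log₂(1/8) + (7/24)·log₂(7/24)]
  = 0.4536 + 0.3750 + 0.5185
  = 1.3471 bits
H(T) = -[(7/12)·log₂(7/12) + (1/8)·log₂(1/8) + (7/24)·log₂(7/24)]
  = 0.4536 + 0.3750 + 0.5185
  = 1.3471 bits

Maximum possible I(S;T) = min(1.3471, 1.3471) = 1.3471 bits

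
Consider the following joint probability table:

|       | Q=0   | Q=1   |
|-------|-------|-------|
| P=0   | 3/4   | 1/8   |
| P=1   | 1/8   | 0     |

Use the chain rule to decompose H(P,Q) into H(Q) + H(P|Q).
By the chain rule: H(P,Q) = H(Q) + H(P|Q)

Marginal P(Q) (column sums):
  P(Q=0) = 3/4 + 1/8 = 7/8
  P(Q=1) = 1/8 + 0 = 1/8
H(Q) = -[(7/8)·log₂(7/8) + (1/8)·log₂(1/8)]
  = 0.1686 + 0.3750
  = 0.5436 bits
H(P|Q) = -Σ P(P,Q)·log₂ P(P|Q), where P(P|Q) = P(P,Q) / P(Q)
  (cells with P(P,Q) = 0 contribute 0)
  (P=0,Q=0): P(P|Q) = (3/4)/(7/8) = 6/7;  -(3/4)·log₂(6/7) = 0.1668
  (P=0,Q=1): P(P|Q) = (1/8)/(1/8) = 1;  -(1/8)·log₂(1) = 0.0000
  (P=1,Q=0): P(P|Q) = (1/8)/(7/8) = 1/7;  -(1/8)·log₂(1/7) = 0.3509
H(P|Q) = 0.1668 + 0.0000 + 0.3509
  = 0.5177 bits

H(P,Q) = H(Q) + H(P|Q) = 0.5436 + 0.5177 = 1.0613 bits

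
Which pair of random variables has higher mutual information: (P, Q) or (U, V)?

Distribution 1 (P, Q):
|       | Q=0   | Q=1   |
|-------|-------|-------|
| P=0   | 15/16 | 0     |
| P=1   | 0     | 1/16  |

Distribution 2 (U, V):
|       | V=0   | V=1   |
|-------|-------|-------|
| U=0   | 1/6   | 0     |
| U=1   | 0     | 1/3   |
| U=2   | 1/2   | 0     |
Distribution 1 (P, Q):
Marginal P(P) (row sums):
  P(P=0) = 15/16 + 0 = 15/16
  P(P=1) = 0 + 1/16 = 1/16
Marginal P(Q) (column sums):
  P(Q=0) = 15/16 + 0 = 15/16
  P(Q=1) = 0 + 1/16 = 1/16

H(P) = -[(15/16)·log₂(15/16) + (1/16)·log₂(1/16)]
  = 0.0873 + 0.2500
  = 0.3373 bits
H(Q) = -[(15/16)·log₂(15/16) + (1/16)·log₂(1/16)]
  = 0.0873 + 0.2500
  = 0.3373 bits
H(P,Q) = -[(15/16)·log₂(15/16) + (1/16)·log₂(1/16)]
  = 0.0873 + 0.2500
  = 0.3373 bits

I(P;Q) = H(P) + H(Q) - H(P,Q)
  = 0.3373 + 0.3373 - 0.3373
  = 0.3373 bits

Distribution 2 (U, V):
Marginal P(U) (row sums):
  P(U=0) = 1/6 + 0 = 1/6
  P(U=1) = 0 + 1/3 = 1/3
  P(U=2) = 1/2 + 0 = 1/2
Marginal P(V) (column sums):
  P(V=0) = 1/6 + 0 + 1/2 = 2/3
  P(V=1) = 0 + 1/3 + 0 = 1/3

H(U) = -[(1/6)·log₂(1/6) + (1/3)·log₂(1/3) + (1/2)·log₂(1/2)]
  = 0.4308 + 0.5283 + 0.5000
  = 1.4591 bits
H(V) = -[(2/3)·log₂(2/3) + (1/3)·log₂(1/3)]
  = 0.3900 + 0.5283
  = 0.9183 bits
H(U,V) = -[(1/6)·log₂(1/6) + (1/3)·log₂(1/3) + (1/2)·log₂(1/2)]
  = 0.4308 + 0.5283 + 0.5000
  = 1.4591 bits

I(U;V) = H(U) + H(V) - H(U,V)
  = 1.4591 + 0.9183 - 1.4591
  = 0.9183 bits

I(U;V) = 0.9183 bits > I(P;Q) = 0.3373 bits, so (U, V) has the higher mutual information (stronger dependence).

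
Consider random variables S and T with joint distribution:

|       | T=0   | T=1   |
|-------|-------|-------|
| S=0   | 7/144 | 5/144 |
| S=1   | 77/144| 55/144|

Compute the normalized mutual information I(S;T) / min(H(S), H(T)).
Marginal P(S) (row sums):
  P(S=0) = 7/144 + 5/144 = 1/12
  P(S=1) = 77/144 + 55/144 = 11/12
Marginal P(T) (column sums):
  P(T=0) = 7/144 + 77/144 = 7/12
  P(T=1) = 5/144 + 55/144 = 5/12

H(S) = -[(1/12)·log₂(1/12) + (11/12)·log₂(11/12)]
  = 0.2987 + 0.1151
  = 0.4138 bits
H(T) = -[(7/12)·log₂(7/12) + (5/12)·log₂(5/12)]
  = 0.4536 + 0.5263
  = 0.9799 bits
H(S,T) = -[(7/144)·log₂(7/144) + (5/144)·log₂(5/144) + (77/144)·log₂(77/144) + (55/144)·log₂(55/144)]
  = 0.2121 + 0.1683 + 0.4829 + 0.5304
  = 1.3937 bits

I(S;T) = H(S) + H(T) - H(S,T)
  = 0.4138 + 0.9799 - 1.3937
  = 0.0000 bits

min(H(S), H(T)) = min(0.4138, 0.9799) = 0.4138 bits
Normalized MI = 0.0000 / 0.4138 = 0.0000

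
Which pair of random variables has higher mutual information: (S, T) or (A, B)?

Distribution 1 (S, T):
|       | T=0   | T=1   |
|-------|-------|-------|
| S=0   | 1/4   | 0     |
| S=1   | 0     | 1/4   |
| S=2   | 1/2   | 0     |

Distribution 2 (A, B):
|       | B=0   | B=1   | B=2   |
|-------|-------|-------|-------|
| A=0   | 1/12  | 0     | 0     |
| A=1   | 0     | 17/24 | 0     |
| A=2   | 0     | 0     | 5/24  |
Distribution 1 (S, T):
Marginal P(S) (row sums):
  P(S=0) = 1/4 + 0 = 1/4
  P(S=1) = 0 + 1/4 = 1/4
  P(S=2) = 1/2 + 0 = 1/2
Marginal P(T) (column sums):
  P(T=0) = 1/4 + 0 + 1/2 = 3/4
  P(T=1) = 0 + 1/4 + 0 = 1/4

H(S) = -[(1/4)·log₂(1/4) + (1/4)·log₂(1/4) + (1/2)·log₂(1/2)]
  = 0.5000 + 0.5000 + 0.5000
  = 1.5000 bits
H(T) = -[(3/4)·log₂(3/4) + (1/4)·log₂(1/4)]
  = 0.3113 + 0.5000
  = 0.8113 bits
H(S,T) = -[(1/4)·log₂(1/4) + (1/4)·log₂(1/4) + (1/2)·log₂(1/2)]
  = 0.5000 + 0.5000 + 0.5000
  = 1.5000 bits

I(S;T) = H(S) + H(T) - H(S,T)
  = 1.5000 + 0.8113 - 1.5000
  = 0.8113 bits

Distribution 2 (A, B):
Marginal P(A) (row sums):
  P(A=0) = 1/12 + 0 + 0 = 1/12
  P(A=1) = 0 + 17/24 + 0 = 17/24
  P(A=2) = 0 + 0 + 5/24 = 5/24
Marginal P(B) (column sums):
  P(B=0) = 1/12 + 0 + 0 = 1/12
  P(B=1) = 0 + 17/24 + 0 = 17/24
  P(B=2) = 0 + 0 + 5/24 = 5/24

H(A) = -[(1/12)·log₂(1/12) + (17/24)·log₂(17/24) + (5/24)·log₂(5/24)]
  = 0.2987 + 0.3524 + 0.4715
  = 1.1226 bits
H(B) = -[(1/12)·log₂(1/12) + (17/24)·log₂(17/24) + (5/24)·log₂(5/24)]
  = 0.2987 + 0.3524 + 0.4715
  = 1.1226 bits
H(A,B) = -[(1/12)·log₂(1/12) + (17/24)·log₂(17/24) + (5/24)·log₂(5/24)]
  = 0.2987 + 0.3524 + 0.4715
  = 1.1226 bits

I(A;B) = H(A) + H(B) - H(A,B)
  = 1.1226 + 1.1226 - 1.1226
  = 1.1226 bits

I(A;B) = 1.1226 bits > I(S;T) = 0.8113 bits, so (A, B) has the higher mutual information (stronger dependence).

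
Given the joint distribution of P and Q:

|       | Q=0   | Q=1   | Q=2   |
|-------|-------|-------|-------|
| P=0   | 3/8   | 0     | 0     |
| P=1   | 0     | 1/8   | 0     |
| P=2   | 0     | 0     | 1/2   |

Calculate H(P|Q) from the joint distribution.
Marginal P(Q) (column sums):
  P(Q=0) = 3/8 + 0 + 0 = 3/8
  P(Q=1) = 0 + 1/8 + 0 = 1/8
  P(Q=2) = 0 + 0 + 1/2 = 1/2

H(P|Q) = -Σ P(P,Q)·log₂ P(P|Q), where P(P|Q) = P(P,Q) / P(Q)
  (cells with P(P,Q) = 0 contribute 0)
  (P=0,Q=0): P(P|Q) = (3/8)/(3/8) = 1;  -(3/8)·log₂(1) = 0.0000
  (P=1,Q=1): P(P|Q) = (1/8)/(1/8) = 1;  -(1/8)·log₂(1) = 0.0000
  (P=2,Q=2): P(P|Q) = (1/2)/(1/2) = 1;  -(1/2)·log₂(1) = 0.0000
H(P|Q) = 0.0000 + 0.0000 + 0.0000
  = 0.0000 bits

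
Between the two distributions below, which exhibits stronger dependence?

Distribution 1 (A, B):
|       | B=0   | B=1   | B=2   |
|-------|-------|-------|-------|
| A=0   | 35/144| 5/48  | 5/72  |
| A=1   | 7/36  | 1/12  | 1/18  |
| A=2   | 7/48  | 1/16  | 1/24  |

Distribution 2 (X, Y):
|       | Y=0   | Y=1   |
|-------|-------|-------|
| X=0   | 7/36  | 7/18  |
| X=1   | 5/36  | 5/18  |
Distribution 1 (A, B):
Marginal P(A) (row sums):
  P(A=0) = 35/144 + 5/48 + 5/72 = 5/12
  P(A=1) = 7/36 + 1/12 + 1/18 = 1/3
  P(A=2) = 7/48 + 1/16 + 1/24 = 1/4
Marginal P(B) (column sums):
  P(B=0) = 35/144 + 7/36 + 7/48 = 7/12
  P(B=1) = 5/48 + 1/12 + 1/16 = 1/4
  P(B=2) = 5/72 + 1/18 + 1/24 = 1/6

H(A) = -[(5/12)·log₂(5/12) + (1/3)·log₂(1/3) + (1/4)·log₂(1/4)]
  = 0.5263 + 0.5283 + 0.5000
  = 1.5546 bits
H(B) = -[(7/12)·log₂(7/12) + (1/4)·log₂(1/4) + (1/6)·log₂(1/6)]
  = 0.4536 + 0.5000 + 0.4308
  = 1.3844 bits
H(A,B) = -[(35/144)·log₂(35/144) + (5/48)·log₂(5/48) + (5/72)·log₂(5/72) + (7/36)·log₂(7/36) + (1/12)·log₂(1/12) + (1/18)·log₂(1/18) + (7/48)·log₂(7/48) + (1/16)·log₂(1/16) + (1/24)·log₂(1/24)]
  = 0.4960 + 0.3399 + 0.2672 + 0.4594 + 0.2987 + 0.2317 + 0.4051 + 0.2500 + 0.1910
  = 2.9390 bits

I(A;B) = H(A) + H(B) - H(A,B)
  = 1.5546 + 1.3844 - 2.9390
  = 0.0000 bits

Distribution 2 (X, Y):
Marginal P(X) (row sums):
  P(X=0) = 7/36 + 7/18 = 7/12
  P(X=1) = 5/36 + 5/18 = 5/12
Marginal P(Y) (column sums):
  P(Y=0) = 7/36 + 5/36 = 1/3
  P(Y=1) = 7/18 + 5/18 = 2/3

H(X) = -[(7/12)·log₂(7/12) + (5/12)·log₂(5/12)]
  = 0.4536 + 0.5263
  = 0.9799 bits
H(Y) = -[(1/3)·log₂(1/3) + (2/3)·log₂(2/3)]
  = 0.5283 + 0.3900
  = 0.9183 bits
H(X,Y) = -[(7/36)·log₂(7/36) + (7/18)·log₂(7/18) + (5/36)·log₂(5/36) + (5/18)·log₂(5/18)]
  = 0.4594 + 0.5299 + 0.3956 + 0.5133
  = 1.8982 bits

I(X;Y) = H(X) + H(Y) - H(X,Y)
  = 0.9799 + 0.9183 - 1.8982
  = 0.0000 bits

Both joint tables factor as the product of their marginals, so I(A;B) = I(X;Y) = 0 bits: neither is larger (both pairs are independent).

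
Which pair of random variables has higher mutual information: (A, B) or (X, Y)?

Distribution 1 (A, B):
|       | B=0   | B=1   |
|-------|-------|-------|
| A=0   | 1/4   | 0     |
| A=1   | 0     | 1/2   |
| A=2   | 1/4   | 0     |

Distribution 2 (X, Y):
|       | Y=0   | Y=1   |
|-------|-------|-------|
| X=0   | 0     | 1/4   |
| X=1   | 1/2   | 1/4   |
Distribution 1 (A, B):
Marginal P(A) (row sums):
  P(A=0) = 1/4 + 0 = 1/4
  P(A=1) = 0 + 1/2 = 1/2
  P(A=2) = 1/4 + 0 = 1/4
Marginal P(B) (column sums):
  P(B=0) = 1/4 + 0 + 1/4 = 1/2
  P(B=1) = 0 + 1/2 + 0 = 1/2

H(A) = -[(1/4)·log₂(1/4) + (1/2)·log₂(1/2) + (1/4)·log₂(1/4)]
  = 0.5000 + 0.5000 + 0.5000
  = 1.5000 bits
H(B) = -[(1/2)·log₂(1/2) + (1/2)·log₂(1/2)]
  = 0.5000 + 0.5000
  = 1.0000 bits
H(A,B) = -[(1/4)·log₂(1/4) + (1/2)·log₂(1/2) + (1/4)·log₂(1/4)]
  = 0.5000 + 0.5000 + 0.5000
  = 1.5000 bits

I(A;B) = H(A) + H(B) - H(A,B)
  = 1.5000 + 1.0000 - 1.5000
  = 1.0000 bits

Distribution 2 (X, Y):
Marginal P(X) (row sums):
  P(X=0) = 0 + 1/4 = 1/4
  P(X=1) = 1/2 + 1/4 = 3/4
Marginal P(Y) (column sums):
  P(Y=0) = 0 + 1/2 = 1/2
  P(Y=1) = 1/4 + 1/4 = 1/2

H(X) = -[(1/4)·log₂(1/4) + (3/4)·log₂(3/4)]
  = 0.5000 + 0.3113
  = 0.8113 bits
H(Y) = -[(1/2)·log₂(1/2) + (1/2)·log₂(1/2)]
  = 0.5000 + 0.5000
  = 1.0000 bits
H(X,Y) = -[(1/4)·log₂(1/4) + (1/2)·log₂(1/2) + (1/4)·log₂(1/4)]
  = 0.5000 + 0.5000 + 0.5000
  = 1.5000 bits

I(X;Y) = H(X) + H(Y) - H(X,Y)
  = 0.8113 + 1.0000 - 1.5000
  = 0.3113 bits

I(A;B) = 1.0000 bits > I(X;Y) = 0.3113 bits, so (A, B) has the higher mutual information (stronger dependence).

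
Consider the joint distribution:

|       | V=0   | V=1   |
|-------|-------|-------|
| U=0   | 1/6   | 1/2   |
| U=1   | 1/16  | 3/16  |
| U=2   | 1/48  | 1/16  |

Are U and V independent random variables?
Marginal P(U) (row sums):
  P(U=0) = 1/6 + 1/2 = 2/3
  P(U=1) = 1/16 + 3/16 = 1/4
  P(U=2) = 1/48 + 1/16 = 1/12
Marginal P(V) (column sums):
  P(V=0) = 1/6 + 1/16 + 1/48 = 1/4
  P(V=1) = 1/2 + 3/16 + 1/16 = 3/4

U and V are independent iff P(U=i,V=j) = P(U=i)·P(V=j) for every cell.
  P(U=0)·P(V=0) = 2/3 × 1/4 = 1/6 = P(U=0,V=0) ✓
  P(U=0)·P(V=1) = 2/3 × 3/4 = 1/2 = P(U=0,V=1) ✓
  P(U=1)·P(V=0) = 1/4 × 1/4 = 1/16 = P(U=1,V=0) ✓
  P(U=1)·P(V=1) = 1/4 × 3/4 = 3/16 = P(U=1,V=1) ✓
  P(U=2)·P(V=0) = 1/12 × 1/4 = 1/48 = P(U=2,V=0) ✓
  P(U=2)·P(V=1) = 1/12 × 3/4 = 1/16 = P(U=2,V=1) ✓

Yes, U and V are independent: every cell factors, so I(U;V) = 0 bits.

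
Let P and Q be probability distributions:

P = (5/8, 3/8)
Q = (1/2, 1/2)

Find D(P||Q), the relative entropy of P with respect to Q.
D(P||Q) = Σ P(i) log₂(P(i)/Q(i))
  i=0: (5/8) × log₂((5/8)/(1/2)) = (5/8) × log₂(5/4) = 0.2012
  i=1: (3/8) × log₂((3/8)/(1/2)) = (3/8) × log₂(3/4) = -0.1556
D(P||Q) = 0.2012 - 0.1556
  = 0.0456 bits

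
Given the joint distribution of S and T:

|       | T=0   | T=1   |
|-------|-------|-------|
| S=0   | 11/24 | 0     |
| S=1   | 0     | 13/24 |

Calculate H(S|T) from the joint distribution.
Marginal P(T) (column sums):
  P(T=0) = 11/24 + 0 = 11/24
  P(T=1) = 0 + 13/24 = 13/24

H(S|T) = -Σ P(S,T)·log₂ P(S|T), where P(S|T) = P(S,T) / P(T)
  (cells with P(S,T) = 0 contribute 0)
  (S=0,T=0): P(S|T) = (11/24)/(11/24) = 1;  -(11/24)·log₂(1) = 0.0000
  (S=1,T=1): P(S|T) = (13/24)/(13/24) = 1;  -(13/24)·log₂(1) = 0.0000
H(S|T) = 0.0000 + 0.0000
  = 0.0000 bits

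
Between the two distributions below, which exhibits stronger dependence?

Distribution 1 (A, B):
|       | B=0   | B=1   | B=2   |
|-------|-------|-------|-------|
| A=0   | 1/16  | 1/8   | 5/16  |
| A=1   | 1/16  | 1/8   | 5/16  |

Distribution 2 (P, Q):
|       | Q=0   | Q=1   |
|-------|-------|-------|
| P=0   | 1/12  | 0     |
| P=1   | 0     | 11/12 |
Distribution 1 (A, B):
Marginal P(A) (row sums):
  P(A=0) = 1/16 + 1/8 + 5/16 = 1/2
  P(A=1) = 1/16 + 1/8 + 5/16 = 1/2
Marginal P(B) (column sums):
  P(B=0) = 1/16 + 1/16 = 1/8
  P(B=1) = 1/8 + 1/8 = 1/4
  P(B=2) = 5/16 + 5/16 = 5/8

H(A) = -[(1/2)·log₂(1/2) + (1/2)·log₂(1/2)]
  = 0.5000 + 0.5000
  = 1.0000 bits
H(B) = -[(1/8)·log₂(1/8) + (1/4)·log₂(1/4) + (5/8)·log₂(5/8)]
  = 0.3750 + 0.5000 + 0.4238
  = 1.2988 bits
H(A,B) = -[(1/16)·log₂(1/16) + (1/8)·log₂(1/8) + (5/16)·log₂(5/16) + (1/16)·log₂(1/16) + (1/8)·log₂(1/8) + (5/16)·log₂(5/16)]
  = 0.2500 + 0.3750 + 0.5244 + 0.2500 + 0.3750 + 0.5244
  = 2.2988 bits

I(A;B) = H(A) + H(B) - H(A,B)
  = 1.0000 + 1.2988 - 2.2988
  = 0.0000 bits

Distribution 2 (P, Q):
Marginal P(P) (row sums):
  P(P=0) = 1/12 + 0 = 1/12
  P(P=1) = 0 + 11/12 = 11/12
Marginal P(Q) (column sums):
  P(Q=0) = 1/12 + 0 = 1/12
  P(Q=1) = 0 + 11/12 = 11/12

H(P) = -[(1/12)·log₂(1/12) + (11/12)·log₂(11/12)]
  = 0.2987 + 0.1151
  = 0.4138 bits
H(Q) = -[(1/12)·log₂(1/12) + (11/12)·log₂(11/12)]
  = 0.2987 + 0.1151
  = 0.4138 bits
H(P,Q) = -[(1/12)·log₂(1/12) + (11/12)·log₂(11/12)]
  = 0.2987 + 0.1151
  = 0.4138 bits

I(P;Q) = H(P) + H(Q) - H(P,Q)
  = 0.4138 + 0.4138 - 0.4138
  = 0.4138 bits

I(P;Q) = 0.4138 bits > I(A;B) = 0.0000 bits, so (P, Q) has the higher mutual information (stronger dependence).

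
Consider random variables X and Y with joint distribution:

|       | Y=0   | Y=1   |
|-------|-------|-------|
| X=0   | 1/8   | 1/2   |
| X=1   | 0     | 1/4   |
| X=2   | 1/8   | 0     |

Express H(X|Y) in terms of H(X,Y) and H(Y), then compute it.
H(X|Y) = H(X,Y) - H(Y)

Marginal P(Y) (column sums):
  P(Y=0) = 1/8 + 0 + 1/8 = 1/4
  P(Y=1) = 1/2 + 1/4 + 0 = 3/4

H(X,Y) = -[(1/8)·log₂(1/8) + (1/2)·log₂(1/2) + (1/4)·log₂(1/4) + (1/8)·log₂(1/8)]
  = 0.3750 + 0.5000 + 0.5000 + 0.3750
  = 1.7500 bits
H(Y) = -[(1/4)·log₂(1/4) + (3/4)·log₂(3/4)]
  = 0.5000 + 0.3113
  = 0.8113 bits

H(X|Y) = 1.7500 - 0.8113 = 0.9387 bits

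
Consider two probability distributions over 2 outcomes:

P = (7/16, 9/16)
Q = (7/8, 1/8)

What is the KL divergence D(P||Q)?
D(P||Q) = Σ P(i) log₂(P(i)/Q(i))
  i=0: (7/16) × log₂((7/16)/(7/8)) = (7/16) × log₂(1/2) = -0.4375
  i=1: (9/16) × log₂((9/16)/(1/8)) = (9/16) × log₂(9/2) = 1.2206
D(P||Q) = -0.4375 + 1.2206
  = 0.7831 bits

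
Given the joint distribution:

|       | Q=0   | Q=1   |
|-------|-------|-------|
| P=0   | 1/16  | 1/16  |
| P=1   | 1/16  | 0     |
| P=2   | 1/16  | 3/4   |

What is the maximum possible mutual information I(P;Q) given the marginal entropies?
The upper bound on mutual information is I(P;Q) ≤ min(H(P), H(Q)).

Marginal P(P) (row sums):
  P(P=0) = 1/16 + 1/16 = 1/8
  P(P=1) = 1/16 + 0 = 1/16
  P(P=2) = 1/16 + 3/4 = 13/16
Marginal P(Q) (column sums):
  P(Q=0) = 1/16 + 1/16 + 1/16 = 3/16
  P(Q=1) = 1/16 + 0 + 3/4 = 13/16

H(P) = -[(1/8)·log₂(1/8) + (1/16)·log₂(1/16) + (13/16)·log₂(13/16)]
  = 0.3750 + 0.2500 + 0.2434
  = 0.8684 bits
H(Q) = -[(3/16)·log₂(3/16) + (13/16)·log₂(13/16)]
  = 0.4528 + 0.2434
  = 0.6962 bits

Maximum possible I(P;Q) = min(0.8684, 0.6962) = 0.6962 bits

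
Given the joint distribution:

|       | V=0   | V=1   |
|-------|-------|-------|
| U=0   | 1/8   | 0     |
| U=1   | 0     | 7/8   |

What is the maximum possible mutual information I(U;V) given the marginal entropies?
The upper bound on mutual information is I(U;V) ≤ min(H(U), H(V)).

Marginal P(U) (row sums):
  P(U=0) = 1/8 + 0 = 1/8
  P(U=1) = 0 + 7/8 = 7/8
Marginal P(V) (column sums):
  P(V=0) = 1/8 + 0 = 1/8
  P(V=1) = 0 + 7/8 = 7/8

H(U) = -[(1/8)·log₂(1/8) + (7/8)·log₂(7/8)]
  = 0.3750 + 0.1686
  = 0.5436 bits
H(V) = -[(1/8)·log₂(1/8) + (7/8)·log₂(7/8)]
  = 0.3750 + 0.1686
  = 0.5436 bits

Maximum possible I(U;V) = min(0.5436, 0.5436) = 0.5436 bits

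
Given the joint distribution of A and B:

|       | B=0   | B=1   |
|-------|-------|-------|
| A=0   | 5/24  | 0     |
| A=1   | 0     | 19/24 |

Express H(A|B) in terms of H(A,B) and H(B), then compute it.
H(A|B) = H(A,B) - H(B)

Marginal P(B) (column sums):
  P(B=0) = 5/24 + 0 = 5/24
  P(B=1) = 0 + 19/24 = 19/24

H(A,B) = -[(5/24)·log₂(5/24) + (19/24)·log₂(19/24)]
  = 0.4715 + 0.2668
  = 0.7383 bits
H(B) = -[(5/24)·log₂(5/24) + (19/24)·log₂(19/24)]
  = 0.4715 + 0.2668
  = 0.7383 bits

H(A|B) = 0.7383 - 0.7383 = 0.0000 bits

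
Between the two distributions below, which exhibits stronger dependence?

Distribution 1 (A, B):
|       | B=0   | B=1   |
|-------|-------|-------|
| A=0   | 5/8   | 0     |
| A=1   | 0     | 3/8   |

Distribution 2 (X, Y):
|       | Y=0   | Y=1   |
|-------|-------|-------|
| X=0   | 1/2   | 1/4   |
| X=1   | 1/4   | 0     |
Distribution 1 (A, B):
Marginal P(A) (row sums):
  P(A=0) = 5/8 + 0 = 5/8
  P(A=1) = 0 + 3/8 = 3/8
Marginal P(B) (column sums):
  P(B=0) = 5/8 + 0 = 5/8
  P(B=1) = 0 + 3/8 = 3/8

H(A) = -[(5/8)·log₂(5/8) + (3/8)·log₂(3/8)]
  = 0.4238 + 0.5306
  = 0.9544 bits
H(B) = -[(5/8)·log₂(5/8) + (3/8)·log₂(3/8)]
  = 0.4238 + 0.5306
  = 0.9544 bits
H(A,B) = -[(5/8)·log₂(5/8) + (3/8)·log₂(3/8)]
  = 0.4238 + 0.5306
  = 0.9544 bits

I(A;B) = H(A) + H(B) - H(A,B)
  = 0.9544 + 0.9544 - 0.9544
  = 0.9544 bits

Distribution 2 (X, Y):
Marginal P(X) (row sums):
  P(X=0) = 1/2 + 1/4 = 3/4
  P(X=1) = 1/4 + 0 = 1/4
Marginal P(Y) (column sums):
  P(Y=0) = 1/2 + 1/4 = 3/4
  P(Y=1) = 1/4 + 0 = 1/4

H(X) = -[(3/4)·log₂(3/4) + (1/4)·log₂(1/4)]
  = 0.3113 + 0.5000
  = 0.8113 bits
H(Y) = -[(3/4)·log₂(3/4) + (1/4)·log₂(1/4)]
  = 0.3113 + 0.5000
  = 0.8113 bits
H(X,Y) = -[(1/2)·log₂(1/2) + (1/4)·log₂(1/4) + (1/4)·log₂(1/4)]
  = 0.5000 + 0.5000 + 0.5000
  = 1.5000 bits

I(X;Y) = H(X) + H(Y) - H(X,Y)
  = 0.8113 + 0.8113 - 1.5000
  = 0.1226 bits

I(A;B) = 0.9544 bits > I(X;Y) = 0.1226 bits, so (A, B) has the higher mutual information (stronger dependence).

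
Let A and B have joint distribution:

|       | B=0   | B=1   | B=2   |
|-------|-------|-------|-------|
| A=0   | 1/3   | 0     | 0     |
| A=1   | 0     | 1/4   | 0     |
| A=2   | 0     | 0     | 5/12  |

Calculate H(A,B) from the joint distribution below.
H(A,B) = -Σ P(A,B) log₂ P(A,B), summed over the non-zero cells:
H(A,B) = -[(1/3)·log₂(1/3) + (1/4)·log₂(1/4) + (5/12)·log₂(5/12)]
  = 0.5283 + 0.5000 + 0.5263
  = 1.5546 bits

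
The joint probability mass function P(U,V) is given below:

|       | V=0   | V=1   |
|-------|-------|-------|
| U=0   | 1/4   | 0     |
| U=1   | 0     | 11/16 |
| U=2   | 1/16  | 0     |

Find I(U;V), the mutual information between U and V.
Marginal P(U) (row sums):
  P(U=0) = 1/4 + 0 = 1/4
  P(U=1) = 0 + 11/16 = 11/16
  P(U=2) = 1/16 + 0 = 1/16
Marginal P(V) (column sums):
  P(V=0) = 1/4 + 0 + 1/16 = 5/16
  P(V=1) = 0 + 11/16 + 0 = 11/16

H(U) = -[(1/4)·log₂(1/4) + (11/16)·log₂(11/16) + (1/16)·log₂(1/16)]
  = 0.5000 + 0.3716 + 0.2500
  = 1.1216 bits
H(V) = -[(5/16)·log₂(5/16) + (11/16)·log₂(11/16)]
  = 0.5244 + 0.3716
  = 0.8960 bits
H(U,V) = -[(1/4)·log₂(1/4) + (11/16)·log₂(11/16) + (1/16)·log₂(1/16)]
  = 0.5000 + 0.3716 + 0.2500
  = 1.1216 bits

I(U;V) = H(U) + H(V) - H(U,V)
  = 1.1216 + 0.8960 - 1.1216
  = 0.8960 bits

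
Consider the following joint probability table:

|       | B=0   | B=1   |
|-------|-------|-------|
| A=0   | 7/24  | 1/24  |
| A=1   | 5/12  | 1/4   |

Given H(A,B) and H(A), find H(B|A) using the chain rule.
From the chain rule: H(A,B) = H(A) + H(B|A)
Therefore: H(B|A) = H(A,B) - H(A)

H(A,B) = -[(7/24)·log₂(7/24) + (1/24)·log₂(1/24) + (5/12)·log₂(5/12) + (1/4)·log₂(1/4)]
  = 0.5185 + 0.1910 + 0.5263 + 0.5000
  = 1.7358 bits
Marginal P(A) (row sums):
  P(A=0) = 7/24 + 1/24 = 1/3
  P(A=1) = 5/12 + 1/4 = 2/3
H(A) = -[(1/3)·log₂(1/3) + (2/3)·log₂(2/3)]
  = 0.5283 + 0.3900
  = 0.9183 bits

H(B|A) = 1.7358 - 0.9183 = 0.8175 bits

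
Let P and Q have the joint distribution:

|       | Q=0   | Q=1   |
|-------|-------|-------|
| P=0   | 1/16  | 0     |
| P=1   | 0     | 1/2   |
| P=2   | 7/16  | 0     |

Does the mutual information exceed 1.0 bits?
Marginal P(P) (row sums):
  P(P=0) = 1/16 + 0 = 1/16
  P(P=1) = 0 + 1/2 = 1/2
  P(P=2) = 7/16 + 0 = 7/16
Marginal P(Q) (column sums):
  P(Q=0) = 1/16 + 0 + 7/16 = 1/2
  P(Q=1) = 0 + 1/2 + 0 = 1/2

H(P) = -[(1/16)·log₂(1/16) + (1/2)·log₂(1/2) + (7/16)·log₂(7/16)]
  = 0.2500 + 0.5000 + 0.5218
  = 1.2718 bits
H(Q) = -[(1/2)·log₂(1/2) + (1/2)·log₂(1/2)]
  = 0.5000 + 0.5000
  = 1.0000 bits
H(P,Q) = -[(1/16)·log₂(1/16) + (1/2)·log₂(1/2) + (7/16)·log₂(7/16)]
  = 0.2500 + 0.5000 + 0.5218
  = 1.2718 bits

I(P;Q) = H(P) + H(Q) - H(P,Q)
  = 1.2718 + 1.0000 - 1.2718
  = 1.0000 bits

No. I(P;Q) = 1.0000 bits, which is ≤ 1.0 bits.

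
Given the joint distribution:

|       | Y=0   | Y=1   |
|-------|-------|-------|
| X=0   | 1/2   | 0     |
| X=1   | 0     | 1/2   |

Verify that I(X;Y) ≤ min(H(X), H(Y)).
Marginal P(X) (row sums):
  P(X=0) = 1/2 + 0 = 1/2
  P(X=1) = 0 + 1/2 = 1/2
Marginal P(Y) (column sums):
  P(Y=0) = 1/2 + 0 = 1/2
  P(Y=1) = 0 + 1/2 = 1/2

H(X) = -[(1/2)·log₂(1/2) + (1/2)·log₂(1/2)]
  = 0.5000 + 0.5000
  = 1.0000 bits
H(Y) = -[(1/2)·log₂(1/2) + (1/2)·log₂(1/2)]
  = 0.5000 + 0.5000
  = 1.0000 bits
H(X,Y) = -[(1/2)·log₂(1/2) + (1/2)·log₂(1/2)]
  = 0.5000 + 0.5000
  = 1.0000 bits

I(X;Y) = H(X) + H(Y) - H(X,Y)
  = 1.0000 + 1.0000 - 1.0000
  = 1.0000 bits

min(H(X), H(Y)) = min(1.0000, 1.0000) = 1.0000 bits
Since 1.0000 ≤ 1.0000, the bound is satisfied ✓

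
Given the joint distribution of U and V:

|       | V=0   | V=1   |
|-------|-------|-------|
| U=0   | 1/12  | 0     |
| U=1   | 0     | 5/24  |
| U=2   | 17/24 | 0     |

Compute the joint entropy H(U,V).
H(U,V) = -Σ P(U,V) log₂ P(U,V), summed over the non-zero cells:
H(U,V) = -[(1/12)·log₂(1/12) + (5/24)·log₂(5/24) + (17/24)·log₂(17/24)]
  = 0.2987 + 0.4715 + 0.3524
  = 1.1226 bits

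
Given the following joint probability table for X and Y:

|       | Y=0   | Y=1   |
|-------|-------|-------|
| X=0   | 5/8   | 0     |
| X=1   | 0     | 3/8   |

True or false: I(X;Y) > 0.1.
Marginal P(X) (row sums):
  P(X=0) = 5/8 + 0 = 5/8
  P(X=1) = 0 + 3/8 = 3/8
Marginal P(Y) (column sums):
  P(Y=0) = 5/8 + 0 = 5/8
  P(Y=1) = 0 + 3/8 = 3/8

H(X) = -[(5/8)·log₂(5/8) + (3/8)·log₂(3/8)]
  = 0.4238 + 0.5306
  = 0.9544 bits
H(Y) = -[(5/8)·log₂(5/8) + (3/8)·log₂(3/8)]
  = 0.4238 + 0.5306
  = 0.9544 bits
H(X,Y) = -[(5/8)·log₂(5/8) + (3/8)·log₂(3/8)]
  = 0.4238 + 0.5306
  = 0.9544 bits

I(X;Y) = H(X) + H(Y) - H(X,Y)
  = 0.9544 + 0.9544 - 0.9544
  = 0.9544 bits

True. I(X;Y) = 0.9544 bits, which is > 0.1 bits.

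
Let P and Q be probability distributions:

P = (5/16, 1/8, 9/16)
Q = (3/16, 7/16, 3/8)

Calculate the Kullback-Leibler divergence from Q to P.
D(P||Q) = Σ P(i) log₂(P(i)/Q(i))
  i=0: (5/16) × log₂((5/16)/(3/16)) = (5/16) × log₂(5/3) = 0.2303
  i=1: (1/8) × log₂((1/8)/(7/16)) = (1/8) × log₂(2/7) = -0.2259
  i=2: (9/16) × log₂((9/16)/(3/8)) = (9/16) × log₂(3/2) = 0.3290
D(P||Q) = 0.2303 - 0.2259 + 0.3290
  = 0.3334 bits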